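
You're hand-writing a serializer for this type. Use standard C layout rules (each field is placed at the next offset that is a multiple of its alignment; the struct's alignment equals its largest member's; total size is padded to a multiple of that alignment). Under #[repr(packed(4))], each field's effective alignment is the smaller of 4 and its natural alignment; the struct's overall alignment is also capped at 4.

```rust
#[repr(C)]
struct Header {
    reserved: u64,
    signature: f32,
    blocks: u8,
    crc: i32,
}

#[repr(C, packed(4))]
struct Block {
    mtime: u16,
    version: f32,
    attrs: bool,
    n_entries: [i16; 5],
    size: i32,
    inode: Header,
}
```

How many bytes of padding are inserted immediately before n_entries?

Header: 0..8  reserved  (8B, 8-aligned); 8..12  signature  (4B, 4-aligned); 12..13  blocks  (1B, 1-aligned); 13..16  -- padding (3B); 16..20  crc  (4B, 4-aligned); 20..24  -- tail padding (4B); sizeof = 24, alignof = 8
0..2  mtime  (2B, 2-aligned)
2..4  -- padding (2B)
4..8  version  (4B, 4-aligned)
8..9  attrs  (1B, 1-aligned)
9..10  -- padding (1B)
10..20  n_entries  (10B, 2-aligned)

1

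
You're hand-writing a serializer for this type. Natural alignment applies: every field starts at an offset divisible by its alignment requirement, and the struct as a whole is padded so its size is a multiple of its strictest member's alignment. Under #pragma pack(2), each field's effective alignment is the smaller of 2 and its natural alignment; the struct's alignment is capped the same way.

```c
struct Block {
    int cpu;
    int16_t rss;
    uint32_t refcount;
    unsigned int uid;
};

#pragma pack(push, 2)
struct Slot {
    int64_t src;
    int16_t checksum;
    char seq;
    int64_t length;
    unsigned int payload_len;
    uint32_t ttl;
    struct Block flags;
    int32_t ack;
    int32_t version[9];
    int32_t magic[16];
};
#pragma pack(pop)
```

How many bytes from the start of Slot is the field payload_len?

Block: cpu at 0 (size 4, align 4) → ends 4; rss at 4 (size 2, align 2) → ends 6; pad 2 to align 4 for refcount; refcount at 8 (size 4, align 4) → ends 12; uid at 12 (size 4, align 4) → ends 16; total 16 bytes, alignment 4
src at 0 (size 8, align 2) → ends 8
checksum at 8 (size 2, align 2) → ends 10
seq at 10 (size 1, align 1) → ends 11
pad 1 to align 2 for length
length at 12 (size 8, align 2) → ends 20
payload_len at 20 (size 4, align 2) → ends 24

20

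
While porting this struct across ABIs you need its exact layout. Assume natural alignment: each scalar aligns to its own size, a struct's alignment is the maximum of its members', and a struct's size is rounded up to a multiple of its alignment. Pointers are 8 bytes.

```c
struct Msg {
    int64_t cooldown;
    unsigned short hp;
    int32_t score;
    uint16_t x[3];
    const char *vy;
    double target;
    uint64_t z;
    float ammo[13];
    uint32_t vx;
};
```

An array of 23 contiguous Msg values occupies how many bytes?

2392

cooldown at 0 (size 8, align 8) → ends 8
hp at 8 (size 2, align 2) → ends 10
pad 2 to align 4 for score
score at 12 (size 4, align 4) → ends 16
x at 16 (size 6, align 2) → ends 22
pad 2 to align 8 for vy
vy at 24 (size 8, align 8) → ends 32
target at 32 (size 8, align 8) → ends 40
z at 40 (size 8, align 8) → ends 48
ammo at 48 (size 52, align 4) → ends 100
vx at 100 (size 4, align 4) → ends 104
total 104 bytes, alignment 8
array of 23: 23 × 104 = 2392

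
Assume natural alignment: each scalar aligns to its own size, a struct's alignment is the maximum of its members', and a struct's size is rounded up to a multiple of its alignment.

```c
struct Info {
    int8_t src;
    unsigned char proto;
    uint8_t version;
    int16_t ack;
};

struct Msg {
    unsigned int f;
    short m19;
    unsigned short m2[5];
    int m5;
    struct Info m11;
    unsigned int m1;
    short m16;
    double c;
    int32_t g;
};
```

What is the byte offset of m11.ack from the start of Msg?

24

Info: src at 0 (size 1, align 1) → ends 1; proto at 1 (size 1, align 1) → ends 2; version at 2 (size 1, align 1) → ends 3; pad 1 to align 2 for ack; ack at 4 (size 2, align 2) → ends 6; total 6 bytes, alignment 2
f at 0 (size 4, align 4) → ends 4
m19 at 4 (size 2, align 2) → ends 6
m2 at 6 (size 10, align 2) → ends 16
m5 at 16 (size 4, align 4) → ends 20
m11 at 20 (size 6, align 2) → ends 26
within Info: ack at 4
20 + 4 = 24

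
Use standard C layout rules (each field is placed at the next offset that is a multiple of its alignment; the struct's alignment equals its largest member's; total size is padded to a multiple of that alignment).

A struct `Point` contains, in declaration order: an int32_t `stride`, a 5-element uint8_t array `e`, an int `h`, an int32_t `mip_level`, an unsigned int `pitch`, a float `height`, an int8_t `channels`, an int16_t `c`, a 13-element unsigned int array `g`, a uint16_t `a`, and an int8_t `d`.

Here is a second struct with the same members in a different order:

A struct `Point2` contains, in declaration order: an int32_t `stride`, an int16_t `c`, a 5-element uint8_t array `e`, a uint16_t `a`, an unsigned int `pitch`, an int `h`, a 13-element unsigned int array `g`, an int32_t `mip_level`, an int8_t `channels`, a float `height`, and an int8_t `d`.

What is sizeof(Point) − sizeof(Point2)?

0..4  stride  (4B, 4-aligned)
4..9  e  (5B, 1-aligned)
9..12  -- padding (3B)
12..16  h  (4B, 4-aligned)
16..20  mip_level  (4B, 4-aligned)
20..24  pitch  (4B, 4-aligned)
24..28  height  (4B, 4-aligned)
28..29  channels  (1B, 1-aligned)
29..30  -- padding (1B)
30..32  c  (2B, 2-aligned)
32..84  g  (52B, 4-aligned)
84..86  a  (2B, 2-aligned)
86..87  d  (1B, 1-aligned)
87..88  -- tail padding (1B)
sizeof = 88, alignof = 4
— Point2 —
0..4  stride  (4B, 4-aligned)
4..6  c  (2B, 2-aligned)
6..11  e  (5B, 1-aligned)
11..12  -- padding (1B)
12..14  a  (2B, 2-aligned)
14..16  -- padding (2B)
16..20  pitch  (4B, 4-aligned)
20..24  h  (4B, 4-aligned)
24..76  g  (52B, 4-aligned)
76..80  mip_level  (4B, 4-aligned)
80..81  channels  (1B, 1-aligned)
81..84  -- padding (3B)
84..88  height  (4B, 4-aligned)
88..89  d  (1B, 1-aligned)
89..92  -- tail padding (3B)
sizeof = 92, alignof = 4
88 − 92 = -4

-4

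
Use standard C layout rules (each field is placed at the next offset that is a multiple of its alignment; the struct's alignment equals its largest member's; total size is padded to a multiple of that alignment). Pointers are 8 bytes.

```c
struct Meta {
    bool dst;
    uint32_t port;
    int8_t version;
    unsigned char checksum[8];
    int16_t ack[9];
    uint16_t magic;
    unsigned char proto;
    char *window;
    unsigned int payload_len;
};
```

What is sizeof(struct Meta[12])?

@0: dst [1B, align 1] → 1
+3 pad (align 4)
@4: port [4B, align 4] → 8
@8: version [1B, align 1] → 9
@9: checksum [8B, align 1] → 17
+1 pad (align 2)
@18: ack [18B, align 2] → 36
@36: magic [2B, align 2] → 38
@38: proto [1B, align 1] → 39
+1 pad (align 8)
@40: window [8B, align 8] → 48
@48: payload_len [4B, align 4] → 52
+4 tail pad (align 8)
size 56, align 8
array of 12: 12 × 56 = 672

672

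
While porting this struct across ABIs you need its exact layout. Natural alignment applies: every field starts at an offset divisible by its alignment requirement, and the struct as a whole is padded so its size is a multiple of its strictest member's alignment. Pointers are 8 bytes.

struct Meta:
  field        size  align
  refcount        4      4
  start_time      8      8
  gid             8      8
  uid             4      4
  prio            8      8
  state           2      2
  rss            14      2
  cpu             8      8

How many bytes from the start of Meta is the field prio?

refcount at 0 (size 4, align 4) → ends 4
pad 4 to align 8 for start_time
start_time at 8 (size 8, align 8) → ends 16
gid at 16 (size 8, align 8) → ends 24
uid at 24 (size 4, align 4) → ends 28
pad 4 to align 8 for prio
prio at 32 (size 8, align 8) → ends 40

32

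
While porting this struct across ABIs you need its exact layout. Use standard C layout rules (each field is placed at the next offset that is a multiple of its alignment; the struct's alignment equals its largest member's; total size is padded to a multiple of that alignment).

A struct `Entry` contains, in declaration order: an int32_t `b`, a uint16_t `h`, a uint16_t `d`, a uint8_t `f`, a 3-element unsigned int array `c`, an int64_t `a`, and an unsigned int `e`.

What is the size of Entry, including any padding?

@0: b [4B, align 4] → 4
@4: h [2B, align 2] → 6
@6: d [2B, align 2] → 8
@8: f [1B, align 1] → 9
+3 pad (align 4)
@12: c [12B, align 4] → 24
@24: a [8B, align 8] → 32
@32: e [4B, align 4] → 36
+4 tail pad (align 8)
size 40, align 8

40 bytes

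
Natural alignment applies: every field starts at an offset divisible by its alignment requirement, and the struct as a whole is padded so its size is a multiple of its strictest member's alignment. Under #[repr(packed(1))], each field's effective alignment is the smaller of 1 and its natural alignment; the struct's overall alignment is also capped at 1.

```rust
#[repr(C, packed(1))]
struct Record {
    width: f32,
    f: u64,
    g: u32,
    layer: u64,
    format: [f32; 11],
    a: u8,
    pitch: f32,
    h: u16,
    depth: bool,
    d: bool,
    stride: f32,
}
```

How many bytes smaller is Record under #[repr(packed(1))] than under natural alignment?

15

natural layout:
  width at 0 (size 4, align 4) → ends 4
  pad 4 to align 8 for f
  f at 8 (size 8, align 8) → ends 16
  g at 16 (size 4, align 4) → ends 20
  pad 4 to align 8 for layer
  layer at 24 (size 8, align 8) → ends 32
  format at 32 (size 44, align 4) → ends 76
  a at 76 (size 1, align 1) → ends 77
  pad 3 to align 4 for pitch
  pitch at 80 (size 4, align 4) → ends 84
  h at 84 (size 2, align 2) → ends 86
  depth at 86 (size 1, align 1) → ends 87
  d at 87 (size 1, align 1) → ends 88
  stride at 88 (size 4, align 4) → ends 92
  tail pad 4 to reach multiple of 8
  total 96 bytes, alignment 8
packed(1) layout:
  width at 0 (size 4, align 1) → ends 4
  f at 4 (size 8, align 1) → ends 12
  g at 12 (size 4, align 1) → ends 16
  layer at 16 (size 8, align 1) → ends 24
  format at 24 (size 44, align 1) → ends 68
  a at 68 (size 1, align 1) → ends 69
  pitch at 69 (size 4, align 1) → ends 73
  h at 73 (size 2, align 1) → ends 75
  depth at 75 (size 1, align 1) → ends 76
  d at 76 (size 1, align 1) → ends 77
  stride at 77 (size 4, align 1) → ends 81
  total 81 bytes, alignment 1
96 − 81 = 15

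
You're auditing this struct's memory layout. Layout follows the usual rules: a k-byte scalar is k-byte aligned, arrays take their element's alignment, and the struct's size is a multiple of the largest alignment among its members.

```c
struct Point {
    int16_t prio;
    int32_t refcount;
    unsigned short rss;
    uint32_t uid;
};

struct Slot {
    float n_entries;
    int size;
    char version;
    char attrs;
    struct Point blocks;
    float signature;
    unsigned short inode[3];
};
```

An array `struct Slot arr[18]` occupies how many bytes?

720

Point: @0: prio [2B, align 2] → 2; +2 pad (align 4); @4: refcount [4B, align 4] → 8; @8: rss [2B, align 2] → 10; +2 pad (align 4); @12: uid [4B, align 4] → 16; size 16, align 4
@0: n_entries [4B, align 4] → 4
@4: size [4B, align 4] → 8
@8: version [1B, align 1] → 9
@9: attrs [1B, align 1] → 10
+2 pad (align 4)
@12: blocks [16B, align 4] → 28
@28: signature [4B, align 4] → 32
@32: inode [6B, align 2] → 38
+2 tail pad (align 4)
size 40, align 4
array of 18: 18 × 40 = 720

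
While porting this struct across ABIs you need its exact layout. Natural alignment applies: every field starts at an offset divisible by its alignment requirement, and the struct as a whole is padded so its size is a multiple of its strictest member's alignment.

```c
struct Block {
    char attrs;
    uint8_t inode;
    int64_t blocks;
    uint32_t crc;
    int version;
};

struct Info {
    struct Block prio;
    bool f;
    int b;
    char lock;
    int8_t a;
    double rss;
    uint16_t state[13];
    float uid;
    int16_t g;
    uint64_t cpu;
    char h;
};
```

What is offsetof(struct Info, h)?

96

Block: @0: attrs [1B, align 1] → 1; @1: inode [1B, align 1] → 2; +6 pad (align 8); @8: blocks [8B, align 8] → 16; @16: crc [4B, align 4] → 20; @20: version [4B, align 4] → 24; size 24, align 8
@0: prio [24B, align 8] → 24
@24: f [1B, align 1] → 25
+3 pad (align 4)
@28: b [4B, align 4] → 32
@32: lock [1B, align 1] → 33
@33: a [1B, align 1] → 34
+6 pad (align 8)
@40: rss [8B, align 8] → 48
@48: state [26B, align 2] → 74
+2 pad (align 4)
@76: uid [4B, align 4] → 80
@80: g [2B, align 2] → 82
+6 pad (align 8)
@88: cpu [8B, align 8] → 96
@96: h [1B, align 1] → 97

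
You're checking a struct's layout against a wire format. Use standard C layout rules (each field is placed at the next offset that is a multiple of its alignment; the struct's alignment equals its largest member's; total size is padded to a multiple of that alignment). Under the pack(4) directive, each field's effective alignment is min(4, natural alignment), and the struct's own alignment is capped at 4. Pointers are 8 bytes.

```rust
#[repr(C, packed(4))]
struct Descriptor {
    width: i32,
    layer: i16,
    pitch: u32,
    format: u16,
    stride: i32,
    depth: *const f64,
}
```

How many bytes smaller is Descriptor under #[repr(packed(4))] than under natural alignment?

4

natural layout:
  width at 0 (size 4, align 4) → ends 4
  layer at 4 (size 2, align 2) → ends 6
  pad 2 to align 4 for pitch
  pitch at 8 (size 4, align 4) → ends 12
  format at 12 (size 2, align 2) → ends 14
  pad 2 to align 4 for stride
  stride at 16 (size 4, align 4) → ends 20
  pad 4 to align 8 for depth
  depth at 24 (size 8, align 8) → ends 32
  total 32 bytes, alignment 8
packed(4) layout:
  width at 0 (size 4, align 4) → ends 4
  layer at 4 (size 2, align 2) → ends 6
  pad 2 to align 4 for pitch
  pitch at 8 (size 4, align 4) → ends 12
  format at 12 (size 2, align 2) → ends 14
  pad 2 to align 4 for stride
  stride at 16 (size 4, align 4) → ends 20
  depth at 20 (size 8, align 4) → ends 28
  total 28 bytes, alignment 4
32 − 28 = 4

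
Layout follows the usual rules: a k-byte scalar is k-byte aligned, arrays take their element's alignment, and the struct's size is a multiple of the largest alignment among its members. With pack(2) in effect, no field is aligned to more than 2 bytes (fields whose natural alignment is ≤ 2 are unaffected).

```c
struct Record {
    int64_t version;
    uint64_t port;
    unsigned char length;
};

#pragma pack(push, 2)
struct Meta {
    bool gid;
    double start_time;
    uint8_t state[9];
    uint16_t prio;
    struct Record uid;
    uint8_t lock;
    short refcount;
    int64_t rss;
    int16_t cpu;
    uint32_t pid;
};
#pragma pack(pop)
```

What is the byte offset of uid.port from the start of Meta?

Record: 0..8  version  (8B, 8-aligned); 8..16  port  (8B, 8-aligned); 16..17  length  (1B, 1-aligned); 17..24  -- tail padding (7B); sizeof = 24, alignof = 8
0..1  gid  (1B, 1-aligned)
1..2  -- padding (1B)
2..10  start_time  (8B, 2-aligned)
10..19  state  (9B, 1-aligned)
19..20  -- padding (1B)
20..22  prio  (2B, 2-aligned)
22..46  uid  (24B, 2-aligned)
within Record: port at 8
22 + 8 = 30

30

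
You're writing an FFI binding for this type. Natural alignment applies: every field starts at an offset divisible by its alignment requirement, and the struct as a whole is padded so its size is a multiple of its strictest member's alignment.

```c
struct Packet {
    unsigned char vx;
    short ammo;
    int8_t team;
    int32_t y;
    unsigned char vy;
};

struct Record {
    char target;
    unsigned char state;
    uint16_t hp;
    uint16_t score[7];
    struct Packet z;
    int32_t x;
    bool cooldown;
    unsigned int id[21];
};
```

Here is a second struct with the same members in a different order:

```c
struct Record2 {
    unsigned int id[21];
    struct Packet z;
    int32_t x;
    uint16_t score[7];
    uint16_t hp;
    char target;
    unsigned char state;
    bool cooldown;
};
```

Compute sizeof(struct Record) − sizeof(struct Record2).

4

Packet: 0..1  vx  (1B, 1-aligned); 1..2  -- padding (1B); 2..4  ammo  (2B, 2-aligned); 4..5  team  (1B, 1-aligned); 5..8  -- padding (3B); 8..12  y  (4B, 4-aligned); 12..13  vy  (1B, 1-aligned); 13..16  -- tail padding (3B); sizeof = 16, alignof = 4
0..1  target  (1B, 1-aligned)
1..2  state  (1B, 1-aligned)
2..4  hp  (2B, 2-aligned)
4..18  score  (14B, 2-aligned)
18..20  -- padding (2B)
20..36  z  (16B, 4-aligned)
36..40  x  (4B, 4-aligned)
40..41  cooldown  (1B, 1-aligned)
41..44  -- padding (3B)
44..128  id  (84B, 4-aligned)
sizeof = 128, alignof = 4
— Record2 —
0..84  id  (84B, 4-aligned)
84..100  z  (16B, 4-aligned)
100..104  x  (4B, 4-aligned)
104..118  score  (14B, 2-aligned)
118..120  hp  (2B, 2-aligned)
120..121  target  (1B, 1-aligned)
121..122  state  (1B, 1-aligned)
122..123  cooldown  (1B, 1-aligned)
123..124  -- tail padding (1B)
sizeof = 124, alignof = 4
128 − 124 = 4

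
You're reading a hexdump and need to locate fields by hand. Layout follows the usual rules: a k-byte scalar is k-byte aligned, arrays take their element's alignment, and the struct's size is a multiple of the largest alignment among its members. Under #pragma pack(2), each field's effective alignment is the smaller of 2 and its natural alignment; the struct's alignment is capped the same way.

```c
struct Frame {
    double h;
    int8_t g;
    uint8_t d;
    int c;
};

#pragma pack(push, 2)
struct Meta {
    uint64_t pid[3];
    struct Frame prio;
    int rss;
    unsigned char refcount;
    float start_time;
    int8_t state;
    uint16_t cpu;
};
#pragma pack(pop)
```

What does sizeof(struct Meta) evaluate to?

Frame: 0..8  h  (8B, 8-aligned); 8..9  g  (1B, 1-aligned); 9..10  d  (1B, 1-aligned); 10..12  -- padding (2B); 12..16  c  (4B, 4-aligned); sizeof = 16, alignof = 8
0..24  pid  (24B, 2-aligned)
24..40  prio  (16B, 2-aligned)
40..44  rss  (4B, 2-aligned)
44..45  refcount  (1B, 1-aligned)
45..46  -- padding (1B)
46..50  start_time  (4B, 2-aligned)
50..51  state  (1B, 1-aligned)
51..52  -- padding (1B)
52..54  cpu  (2B, 2-aligned)
sizeof = 54, alignof = 2

54 bytes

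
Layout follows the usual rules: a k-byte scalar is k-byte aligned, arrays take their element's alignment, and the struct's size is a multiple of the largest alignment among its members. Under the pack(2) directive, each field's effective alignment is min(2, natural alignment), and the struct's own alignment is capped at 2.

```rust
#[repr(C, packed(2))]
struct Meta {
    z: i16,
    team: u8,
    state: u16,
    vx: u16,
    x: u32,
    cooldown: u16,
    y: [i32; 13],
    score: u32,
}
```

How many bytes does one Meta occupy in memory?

@0: z [2B, align 2] → 2
@2: team [1B, align 1] → 3
+1 pad (align 2)
@4: state [2B, align 2] → 6
@6: vx [2B, align 2] → 8
@8: x [4B, align 2] → 12
@12: cooldown [2B, align 2] → 14
@14: y [52B, align 2] → 66
@66: score [4B, align 2] → 70
size 70, align 2

70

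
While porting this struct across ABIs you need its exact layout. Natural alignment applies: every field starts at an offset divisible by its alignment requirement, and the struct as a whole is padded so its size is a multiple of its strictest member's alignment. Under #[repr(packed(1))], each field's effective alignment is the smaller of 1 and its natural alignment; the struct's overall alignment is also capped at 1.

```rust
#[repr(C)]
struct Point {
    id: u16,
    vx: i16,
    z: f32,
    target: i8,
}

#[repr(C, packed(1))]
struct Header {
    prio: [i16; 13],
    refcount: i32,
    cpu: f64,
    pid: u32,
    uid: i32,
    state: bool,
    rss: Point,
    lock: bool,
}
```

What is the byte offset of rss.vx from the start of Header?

Point: @0: id [2B, align 2] → 2; @2: vx [2B, align 2] → 4; @4: z [4B, align 4] → 8; @8: target [1B, align 1] → 9; +3 tail pad (align 4); size 12, align 4
@0: prio [26B, align 1] → 26
@26: refcount [4B, align 1] → 30
@30: cpu [8B, align 1] → 38
@38: pid [4B, align 1] → 42
@42: uid [4B, align 1] → 46
@46: state [1B, align 1] → 47
@47: rss [12B, align 1] → 59
within Point: vx at 2
47 + 2 = 49

49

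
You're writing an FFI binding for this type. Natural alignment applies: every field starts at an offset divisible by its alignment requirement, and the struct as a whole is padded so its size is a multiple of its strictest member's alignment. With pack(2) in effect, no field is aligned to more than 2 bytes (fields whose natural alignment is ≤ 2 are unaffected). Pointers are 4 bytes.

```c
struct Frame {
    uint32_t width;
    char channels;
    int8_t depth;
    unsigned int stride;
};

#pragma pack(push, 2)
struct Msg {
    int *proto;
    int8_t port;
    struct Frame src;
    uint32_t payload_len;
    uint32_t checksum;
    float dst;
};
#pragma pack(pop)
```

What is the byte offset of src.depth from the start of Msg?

Frame: @0: width [4B, align 4] → 4; @4: channels [1B, align 1] → 5; @5: depth [1B, align 1] → 6; +2 pad (align 4); @8: stride [4B, align 4] → 12; size 12, align 4
@0: proto [4B, align 2] → 4
@4: port [1B, align 1] → 5
+1 pad (align 2)
@6: src [12B, align 2] → 18
within Frame: depth at 5
6 + 5 = 11

11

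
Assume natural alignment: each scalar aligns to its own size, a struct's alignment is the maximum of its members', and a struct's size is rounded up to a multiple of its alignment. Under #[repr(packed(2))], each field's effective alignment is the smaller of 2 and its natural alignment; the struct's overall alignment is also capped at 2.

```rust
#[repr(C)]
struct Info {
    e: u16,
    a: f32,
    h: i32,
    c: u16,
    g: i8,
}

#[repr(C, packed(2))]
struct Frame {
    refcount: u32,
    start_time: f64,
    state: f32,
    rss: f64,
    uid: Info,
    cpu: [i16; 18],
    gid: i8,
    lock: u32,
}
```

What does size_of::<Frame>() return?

82 bytes

Info: @0: e [2B, align 2] → 2; +2 pad (align 4); @4: a [4B, align 4] → 8; @8: h [4B, align 4] → 12; @12: c [2B, align 2] → 14; @14: g [1B, align 1] → 15; +1 tail pad (align 4); size 16, align 4
@0: refcount [4B, align 2] → 4
@4: start_time [8B, align 2] → 12
@12: state [4B, align 2] → 16
@16: rss [8B, align 2] → 24
@24: uid [16B, align 2] → 40
@40: cpu [36B, align 2] → 76
@76: gid [1B, align 1] → 77
+1 pad (align 2)
@78: lock [4B, align 2] → 82
size 82, align 2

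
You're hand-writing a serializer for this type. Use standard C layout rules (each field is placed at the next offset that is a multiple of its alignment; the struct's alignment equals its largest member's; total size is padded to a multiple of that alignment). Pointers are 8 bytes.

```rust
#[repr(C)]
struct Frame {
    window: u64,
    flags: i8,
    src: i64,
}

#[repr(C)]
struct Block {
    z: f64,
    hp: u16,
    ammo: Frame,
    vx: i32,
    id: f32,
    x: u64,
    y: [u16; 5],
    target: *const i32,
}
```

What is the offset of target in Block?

72

Frame: 0..8  window  (8B, 8-aligned); 8..9  flags  (1B, 1-aligned); 9..16  -- padding (7B); 16..24  src  (8B, 8-aligned); sizeof = 24, alignof = 8
0..8  z  (8B, 8-aligned)
8..10  hp  (2B, 2-aligned)
10..16  -- padding (6B)
16..40  ammo  (24B, 8-aligned)
40..44  vx  (4B, 4-aligned)
44..48  id  (4B, 4-aligned)
48..56  x  (8B, 8-aligned)
56..66  y  (10B, 2-aligned)
66..72  -- padding (6B)
72..80  target  (8B, 8-aligned)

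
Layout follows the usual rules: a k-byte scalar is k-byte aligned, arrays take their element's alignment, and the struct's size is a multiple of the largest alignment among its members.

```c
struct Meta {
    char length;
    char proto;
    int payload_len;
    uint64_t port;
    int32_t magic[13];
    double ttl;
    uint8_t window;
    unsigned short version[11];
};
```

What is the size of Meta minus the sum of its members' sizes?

7

length at 0 (size 1, align 1) → ends 1
proto at 1 (size 1, align 1) → ends 2
pad 2 to align 4 for payload_len
payload_len at 4 (size 4, align 4) → ends 8
port at 8 (size 8, align 8) → ends 16
magic at 16 (size 52, align 4) → ends 68
pad 4 to align 8 for ttl
ttl at 72 (size 8, align 8) → ends 80
window at 80 (size 1, align 1) → ends 81
pad 1 to align 2 for version
version at 82 (size 22, align 2) → ends 104
total 104 bytes, alignment 8
data bytes 97, size 104 → padding 7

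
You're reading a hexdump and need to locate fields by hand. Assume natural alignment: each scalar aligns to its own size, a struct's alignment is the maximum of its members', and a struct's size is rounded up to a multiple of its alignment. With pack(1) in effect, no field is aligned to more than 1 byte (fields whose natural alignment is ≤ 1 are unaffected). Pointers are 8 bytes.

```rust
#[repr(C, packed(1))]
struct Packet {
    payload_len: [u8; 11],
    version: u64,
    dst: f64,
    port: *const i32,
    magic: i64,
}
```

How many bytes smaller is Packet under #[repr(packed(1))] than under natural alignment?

natural layout:
  payload_len at 0 (size 11, align 1) → ends 11
  pad 5 to align 8 for version
  version at 16 (size 8, align 8) → ends 24
  dst at 24 (size 8, align 8) → ends 32
  port at 32 (size 8, align 8) → ends 40
  magic at 40 (size 8, align 8) → ends 48
  total 48 bytes, alignment 8
packed(1) layout:
  payload_len at 0 (size 11, align 1) → ends 11
  version at 11 (size 8, align 1) → ends 19
  dst at 19 (size 8, align 1) → ends 27
  port at 27 (size 8, align 1) → ends 35
  magic at 35 (size 8, align 1) → ends 43
  total 43 bytes, alignment 1
48 − 43 = 5

5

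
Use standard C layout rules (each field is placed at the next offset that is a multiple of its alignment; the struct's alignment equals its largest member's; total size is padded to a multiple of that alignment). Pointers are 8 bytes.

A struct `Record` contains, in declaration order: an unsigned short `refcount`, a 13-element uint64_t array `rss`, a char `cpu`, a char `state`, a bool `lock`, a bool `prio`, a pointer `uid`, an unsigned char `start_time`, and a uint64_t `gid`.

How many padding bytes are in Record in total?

refcount at 0 (size 2, align 2) → ends 2
pad 6 to align 8 for rss
rss at 8 (size 104, align 8) → ends 112
cpu at 112 (size 1, align 1) → ends 113
state at 113 (size 1, align 1) → ends 114
lock at 114 (size 1, align 1) → ends 115
prio at 115 (size 1, align 1) → ends 116
pad 4 to align 8 for uid
uid at 120 (size 8, align 8) → ends 128
start_time at 128 (size 1, align 1) → ends 129
pad 7 to align 8 for gid
gid at 136 (size 8, align 8) → ends 144
total 144 bytes, alignment 8
data bytes 127, size 144 → padding 17

17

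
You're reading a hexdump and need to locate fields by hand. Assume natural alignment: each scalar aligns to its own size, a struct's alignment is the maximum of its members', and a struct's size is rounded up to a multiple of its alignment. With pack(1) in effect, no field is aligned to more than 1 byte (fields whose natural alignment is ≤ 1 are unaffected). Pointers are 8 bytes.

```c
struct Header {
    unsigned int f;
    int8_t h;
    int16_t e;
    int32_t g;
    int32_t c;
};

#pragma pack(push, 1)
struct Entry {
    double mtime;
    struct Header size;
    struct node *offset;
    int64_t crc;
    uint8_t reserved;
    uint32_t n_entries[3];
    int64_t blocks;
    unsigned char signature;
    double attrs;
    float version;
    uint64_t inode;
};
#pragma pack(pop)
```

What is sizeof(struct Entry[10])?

Header: f at 0 (size 4, align 4) → ends 4; h at 4 (size 1, align 1) → ends 5; pad 1 to align 2 for e; e at 6 (size 2, align 2) → ends 8; g at 8 (size 4, align 4) → ends 12; c at 12 (size 4, align 4) → ends 16; total 16 bytes, alignment 4
mtime at 0 (size 8, align 1) → ends 8
size at 8 (size 16, align 1) → ends 24
offset at 24 (size 8, align 1) → ends 32
crc at 32 (size 8, align 1) → ends 40
reserved at 40 (size 1, align 1) → ends 41
n_entries at 41 (size 12, align 1) → ends 53
blocks at 53 (size 8, align 1) → ends 61
signature at 61 (size 1, align 1) → ends 62
attrs at 62 (size 8, align 1) → ends 70
version at 70 (size 4, align 1) → ends 74
inode at 74 (size 8, align 1) → ends 82
total 82 bytes, alignment 1
array of 10: 10 × 82 = 820

820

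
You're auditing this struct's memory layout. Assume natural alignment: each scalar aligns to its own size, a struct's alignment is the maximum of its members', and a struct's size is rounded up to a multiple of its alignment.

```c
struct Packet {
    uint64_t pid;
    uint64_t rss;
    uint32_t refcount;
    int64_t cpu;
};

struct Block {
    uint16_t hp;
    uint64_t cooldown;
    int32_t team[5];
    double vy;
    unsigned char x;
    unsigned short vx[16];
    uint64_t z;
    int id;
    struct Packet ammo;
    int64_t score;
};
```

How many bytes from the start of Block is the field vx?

Packet: 0..8  pid  (8B, 8-aligned); 8..16  rss  (8B, 8-aligned); 16..20  refcount  (4B, 4-aligned); 20..24  -- padding (4B); 24..32  cpu  (8B, 8-aligned); sizeof = 32, alignof = 8
0..2  hp  (2B, 2-aligned)
2..8  -- padding (6B)
8..16  cooldown  (8B, 8-aligned)
16..36  team  (20B, 4-aligned)
36..40  -- padding (4B)
40..48  vy  (8B, 8-aligned)
48..49  x  (1B, 1-aligned)
49..50  -- padding (1B)
50..82  vx  (32B, 2-aligned)

50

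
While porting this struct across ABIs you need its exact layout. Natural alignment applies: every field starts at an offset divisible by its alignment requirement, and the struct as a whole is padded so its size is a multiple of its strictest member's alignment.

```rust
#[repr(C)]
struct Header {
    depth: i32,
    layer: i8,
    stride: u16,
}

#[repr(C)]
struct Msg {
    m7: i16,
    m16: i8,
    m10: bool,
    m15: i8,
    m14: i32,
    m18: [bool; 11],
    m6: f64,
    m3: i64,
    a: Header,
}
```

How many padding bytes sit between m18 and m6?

1

Header: depth at 0 (size 4, align 4) → ends 4; layer at 4 (size 1, align 1) → ends 5; pad 1 to align 2 for stride; stride at 6 (size 2, align 2) → ends 8; total 8 bytes, alignment 4
m7 at 0 (size 2, align 2) → ends 2
m16 at 2 (size 1, align 1) → ends 3
m10 at 3 (size 1, align 1) → ends 4
m15 at 4 (size 1, align 1) → ends 5
pad 3 to align 4 for m14
m14 at 8 (size 4, align 4) → ends 12
m18 at 12 (size 11, align 1) → ends 23
pad 1 to align 8 for m6
m6 at 24 (size 8, align 8) → ends 32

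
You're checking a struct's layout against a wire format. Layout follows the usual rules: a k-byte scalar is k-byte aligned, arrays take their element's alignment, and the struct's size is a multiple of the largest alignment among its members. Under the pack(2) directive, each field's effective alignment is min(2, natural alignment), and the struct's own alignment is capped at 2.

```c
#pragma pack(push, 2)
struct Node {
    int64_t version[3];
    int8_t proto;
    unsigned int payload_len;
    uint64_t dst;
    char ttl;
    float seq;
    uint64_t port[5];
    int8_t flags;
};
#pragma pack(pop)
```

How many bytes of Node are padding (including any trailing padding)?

@0: version [24B, align 2] → 24
@24: proto [1B, align 1] → 25
+1 pad (align 2)
@26: payload_len [4B, align 2] → 30
@30: dst [8B, align 2] → 38
@38: ttl [1B, align 1] → 39
+1 pad (align 2)
@40: seq [4B, align 2] → 44
@44: port [40B, align 2] → 84
@84: flags [1B, align 1] → 85
+1 tail pad (align 2)
size 86, align 2
data bytes 83, size 86 → padding 3

3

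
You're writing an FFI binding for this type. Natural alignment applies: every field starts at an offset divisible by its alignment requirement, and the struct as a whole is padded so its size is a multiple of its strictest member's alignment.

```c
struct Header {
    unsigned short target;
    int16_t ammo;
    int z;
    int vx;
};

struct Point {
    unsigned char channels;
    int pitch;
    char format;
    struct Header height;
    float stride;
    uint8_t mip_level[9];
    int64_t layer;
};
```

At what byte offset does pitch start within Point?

4

Header: @0: target [2B, align 2] → 2; @2: ammo [2B, align 2] → 4; @4: z [4B, align 4] → 8; @8: vx [4B, align 4] → 12; size 12, align 4
@0: channels [1B, align 1] → 1
+3 pad (align 4)
@4: pitch [4B, align 4] → 8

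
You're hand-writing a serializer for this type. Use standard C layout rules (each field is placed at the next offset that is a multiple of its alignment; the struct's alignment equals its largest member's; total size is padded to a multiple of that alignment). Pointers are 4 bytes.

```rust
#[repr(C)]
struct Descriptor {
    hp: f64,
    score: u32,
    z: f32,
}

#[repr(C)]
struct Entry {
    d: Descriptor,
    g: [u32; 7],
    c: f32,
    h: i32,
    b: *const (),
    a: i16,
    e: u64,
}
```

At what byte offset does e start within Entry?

64

Descriptor: @0: hp [8B, align 8] → 8; @8: score [4B, align 4] → 12; @12: z [4B, align 4] → 16; size 16, align 8
@0: d [16B, align 8] → 16
@16: g [28B, align 4] → 44
@44: c [4B, align 4] → 48
@48: h [4B, align 4] → 52
@52: b [4B, align 4] → 56
@56: a [2B, align 2] → 58
+6 pad (align 8)
@64: e [8B, align 8] → 72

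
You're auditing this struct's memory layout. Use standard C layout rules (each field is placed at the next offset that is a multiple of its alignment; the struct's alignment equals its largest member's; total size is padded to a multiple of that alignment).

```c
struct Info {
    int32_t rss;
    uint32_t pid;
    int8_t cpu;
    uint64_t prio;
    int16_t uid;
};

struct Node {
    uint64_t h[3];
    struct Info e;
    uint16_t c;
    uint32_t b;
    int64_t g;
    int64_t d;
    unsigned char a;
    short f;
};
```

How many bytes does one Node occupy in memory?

88

Info: @0: rss [4B, align 4] → 4; @4: pid [4B, align 4] → 8; @8: cpu [1B, align 1] → 9; +7 pad (align 8); @16: prio [8B, align 8] → 24; @24: uid [2B, align 2] → 26; +6 tail pad (align 8); size 32, align 8
@0: h [24B, align 8] → 24
@24: e [32B, align 8] → 56
@56: c [2B, align 2] → 58
+2 pad (align 4)
@60: b [4B, align 4] → 64
@64: g [8B, align 8] → 72
@72: d [8B, align 8] → 80
@80: a [1B, align 1] → 81
+1 pad (align 2)
@82: f [2B, align 2] → 84
+4 tail pad (align 8)
size 88, align 8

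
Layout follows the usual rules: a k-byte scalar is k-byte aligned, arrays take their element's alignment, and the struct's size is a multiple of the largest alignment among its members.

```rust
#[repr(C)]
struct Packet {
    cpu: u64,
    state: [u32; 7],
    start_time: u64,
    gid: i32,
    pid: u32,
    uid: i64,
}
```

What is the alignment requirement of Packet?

member alignments: cpu=8, state=4, start_time=8, gid=4, pid=4, uid=8
max = 8

8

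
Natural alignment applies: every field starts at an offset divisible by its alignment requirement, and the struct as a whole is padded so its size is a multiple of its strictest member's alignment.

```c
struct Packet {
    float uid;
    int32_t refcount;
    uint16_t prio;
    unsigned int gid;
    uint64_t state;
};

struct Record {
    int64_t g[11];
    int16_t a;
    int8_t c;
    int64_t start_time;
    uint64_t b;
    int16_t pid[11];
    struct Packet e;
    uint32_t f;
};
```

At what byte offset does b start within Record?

104

Packet: @0: uid [4B, align 4] → 4; @4: refcount [4B, align 4] → 8; @8: prio [2B, align 2] → 10; +2 pad (align 4); @12: gid [4B, align 4] → 16; @16: state [8B, align 8] → 24; size 24, align 8
@0: g [88B, align 8] → 88
@88: a [2B, align 2] → 90
@90: c [1B, align 1] → 91
+5 pad (align 8)
@96: start_time [8B, align 8] → 104
@104: b [8B, align 8] → 112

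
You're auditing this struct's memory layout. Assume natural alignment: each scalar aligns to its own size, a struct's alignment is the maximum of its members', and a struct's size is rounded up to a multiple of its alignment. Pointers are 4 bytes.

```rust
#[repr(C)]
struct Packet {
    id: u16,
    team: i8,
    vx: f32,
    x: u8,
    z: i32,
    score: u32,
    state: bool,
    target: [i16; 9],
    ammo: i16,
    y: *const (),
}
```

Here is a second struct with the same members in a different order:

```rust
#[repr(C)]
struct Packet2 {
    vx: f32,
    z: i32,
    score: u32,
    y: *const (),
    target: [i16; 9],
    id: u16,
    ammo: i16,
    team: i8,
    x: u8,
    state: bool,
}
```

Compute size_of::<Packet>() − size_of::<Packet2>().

4

0..2  id  (2B, 2-aligned)
2..3  team  (1B, 1-aligned)
3..4  -- padding (1B)
4..8  vx  (4B, 4-aligned)
8..9  x  (1B, 1-aligned)
9..12  -- padding (3B)
12..16  z  (4B, 4-aligned)
16..20  score  (4B, 4-aligned)
20..21  state  (1B, 1-aligned)
21..22  -- padding (1B)
22..40  target  (18B, 2-aligned)
40..42  ammo  (2B, 2-aligned)
42..44  -- padding (2B)
44..48  y  (4B, 4-aligned)
sizeof = 48, alignof = 4
— Packet2 —
0..4  vx  (4B, 4-aligned)
4..8  z  (4B, 4-aligned)
8..12  score  (4B, 4-aligned)
12..16  y  (4B, 4-aligned)
16..34  target  (18B, 2-aligned)
34..36  id  (2B, 2-aligned)
36..38  ammo  (2B, 2-aligned)
38..39  team  (1B, 1-aligned)
39..40  x  (1B, 1-aligned)
40..41  state  (1B, 1-aligned)
41..44  -- tail padding (3B)
sizeof = 44, alignof = 4
48 − 44 = 4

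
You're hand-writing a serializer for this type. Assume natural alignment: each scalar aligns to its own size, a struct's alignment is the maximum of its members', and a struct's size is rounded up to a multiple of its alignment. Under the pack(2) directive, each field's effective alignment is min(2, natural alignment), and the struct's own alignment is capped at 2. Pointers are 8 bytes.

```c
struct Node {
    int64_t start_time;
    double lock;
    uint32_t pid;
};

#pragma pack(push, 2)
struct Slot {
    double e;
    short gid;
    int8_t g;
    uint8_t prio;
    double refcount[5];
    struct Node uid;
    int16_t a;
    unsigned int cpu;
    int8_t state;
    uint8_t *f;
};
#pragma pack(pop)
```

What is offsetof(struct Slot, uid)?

Node: @0: start_time [8B, align 8] → 8; @8: lock [8B, align 8] → 16; @16: pid [4B, align 4] → 20; +4 tail pad (align 8); size 24, align 8
@0: e [8B, align 2] → 8
@8: gid [2B, align 2] → 10
@10: g [1B, align 1] → 11
@11: prio [1B, align 1] → 12
@12: refcount [40B, align 2] → 52
@52: uid [24B, align 2] → 76

52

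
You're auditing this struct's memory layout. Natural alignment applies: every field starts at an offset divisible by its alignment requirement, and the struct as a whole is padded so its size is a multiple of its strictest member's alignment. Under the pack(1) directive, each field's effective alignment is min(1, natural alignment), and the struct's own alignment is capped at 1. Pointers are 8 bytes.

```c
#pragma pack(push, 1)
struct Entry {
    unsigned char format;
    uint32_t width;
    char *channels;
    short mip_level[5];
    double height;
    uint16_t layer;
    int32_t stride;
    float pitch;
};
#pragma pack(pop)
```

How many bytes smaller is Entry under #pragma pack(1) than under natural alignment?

15

natural layout:
  @0: format [1B, align 1] → 1
  +3 pad (align 4)
  @4: width [4B, align 4] → 8
  @8: channels [8B, align 8] → 16
  @16: mip_level [10B, align 2] → 26
  +6 pad (align 8)
  @32: height [8B, align 8] → 40
  @40: layer [2B, align 2] → 42
  +2 pad (align 4)
  @44: stride [4B, align 4] → 48
  @48: pitch [4B, align 4] → 52
  +4 tail pad (align 8)
  size 56, align 8
packed(1) layout:
  @0: format [1B, align 1] → 1
  @1: width [4B, align 1] → 5
  @5: channels [8B, align 1] → 13
  @13: mip_level [10B, align 1] → 23
  @23: height [8B, align 1] → 31
  @31: layer [2B, align 1] → 33
  @33: stride [4B, align 1] → 37
  @37: pitch [4B, align 1] → 41
  size 41, align 1
56 − 41 = 15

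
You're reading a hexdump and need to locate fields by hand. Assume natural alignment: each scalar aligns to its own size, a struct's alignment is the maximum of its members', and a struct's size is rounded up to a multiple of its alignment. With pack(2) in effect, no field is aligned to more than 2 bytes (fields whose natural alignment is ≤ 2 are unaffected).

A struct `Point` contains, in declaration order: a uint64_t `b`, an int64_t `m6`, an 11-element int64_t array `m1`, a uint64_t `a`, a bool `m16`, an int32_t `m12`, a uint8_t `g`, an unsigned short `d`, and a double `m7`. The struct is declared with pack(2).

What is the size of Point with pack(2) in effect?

130

b at 0 (size 8, align 2) → ends 8
m6 at 8 (size 8, align 2) → ends 16
m1 at 16 (size 88, align 2) → ends 104
a at 104 (size 8, align 2) → ends 112
m16 at 112 (size 1, align 1) → ends 113
pad 1 to align 2 for m12
m12 at 114 (size 4, align 2) → ends 118
g at 118 (size 1, align 1) → ends 119
pad 1 to align 2 for d
d at 120 (size 2, align 2) → ends 122
m7 at 122 (size 8, align 2) → ends 130
total 130 bytes, alignment 2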